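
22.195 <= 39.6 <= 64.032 True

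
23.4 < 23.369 False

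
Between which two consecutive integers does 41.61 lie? 41 and 42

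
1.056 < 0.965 False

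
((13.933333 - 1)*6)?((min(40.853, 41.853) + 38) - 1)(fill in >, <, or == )<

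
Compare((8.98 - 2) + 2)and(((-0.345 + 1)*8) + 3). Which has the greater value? ((8.98 - 2) + 2)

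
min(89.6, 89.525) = 89.525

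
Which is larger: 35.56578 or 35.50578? 35.56578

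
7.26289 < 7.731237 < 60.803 True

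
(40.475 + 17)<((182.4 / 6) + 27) False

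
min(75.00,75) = 75.00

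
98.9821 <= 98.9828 True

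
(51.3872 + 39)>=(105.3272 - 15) True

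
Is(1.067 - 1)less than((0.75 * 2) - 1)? Yes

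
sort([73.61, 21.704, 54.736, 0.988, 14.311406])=[0.988, 14.311406, 21.704, 54.736, 73.61]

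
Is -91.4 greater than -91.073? No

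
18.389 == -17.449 False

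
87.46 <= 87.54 True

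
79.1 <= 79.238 True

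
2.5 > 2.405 True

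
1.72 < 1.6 False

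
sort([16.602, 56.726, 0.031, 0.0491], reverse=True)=[56.726, 16.602, 0.0491, 0.031]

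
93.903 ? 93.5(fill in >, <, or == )>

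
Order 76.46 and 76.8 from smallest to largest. 76.46, 76.8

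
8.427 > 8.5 False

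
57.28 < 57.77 True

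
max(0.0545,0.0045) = 0.0545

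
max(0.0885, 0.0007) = 0.0885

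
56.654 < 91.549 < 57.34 False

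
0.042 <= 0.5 True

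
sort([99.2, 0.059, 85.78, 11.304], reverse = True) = [99.2, 85.78, 11.304, 0.059]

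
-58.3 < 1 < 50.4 True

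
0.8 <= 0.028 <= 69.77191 False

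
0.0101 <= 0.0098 False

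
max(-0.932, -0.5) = -0.5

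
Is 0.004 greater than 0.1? No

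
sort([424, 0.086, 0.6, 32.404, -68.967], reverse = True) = [424, 32.404, 0.6, 0.086, -68.967]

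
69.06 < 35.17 False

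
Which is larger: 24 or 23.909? 24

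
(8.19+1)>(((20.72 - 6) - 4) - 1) False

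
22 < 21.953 False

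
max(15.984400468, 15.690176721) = 15.984400468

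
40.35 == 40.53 False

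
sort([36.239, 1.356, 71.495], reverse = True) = [71.495, 36.239, 1.356]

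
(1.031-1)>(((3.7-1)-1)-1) False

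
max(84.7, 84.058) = 84.7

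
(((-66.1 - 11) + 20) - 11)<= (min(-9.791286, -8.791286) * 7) False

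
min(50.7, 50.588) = 50.588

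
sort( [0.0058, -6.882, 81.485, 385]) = [-6.882, 0.0058, 81.485, 385]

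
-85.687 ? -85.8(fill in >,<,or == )>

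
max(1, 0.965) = 1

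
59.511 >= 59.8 False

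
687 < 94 False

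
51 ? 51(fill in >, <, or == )==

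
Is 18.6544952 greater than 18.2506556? Yes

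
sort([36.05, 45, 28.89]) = [28.89, 36.05, 45]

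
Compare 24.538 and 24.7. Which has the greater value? 24.7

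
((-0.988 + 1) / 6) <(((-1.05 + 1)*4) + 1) True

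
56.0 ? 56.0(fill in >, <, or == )==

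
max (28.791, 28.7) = 28.791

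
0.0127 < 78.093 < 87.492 True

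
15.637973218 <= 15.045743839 False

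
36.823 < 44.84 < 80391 True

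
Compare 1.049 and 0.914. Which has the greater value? 1.049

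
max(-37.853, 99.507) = 99.507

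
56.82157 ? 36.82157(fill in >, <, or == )>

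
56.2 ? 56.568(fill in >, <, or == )<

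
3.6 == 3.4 False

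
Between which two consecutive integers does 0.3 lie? 0 and 1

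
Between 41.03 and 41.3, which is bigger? 41.3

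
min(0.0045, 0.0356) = 0.0045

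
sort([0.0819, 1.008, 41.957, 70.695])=[0.0819, 1.008, 41.957, 70.695]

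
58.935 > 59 False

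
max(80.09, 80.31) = 80.31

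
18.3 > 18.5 False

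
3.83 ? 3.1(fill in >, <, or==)>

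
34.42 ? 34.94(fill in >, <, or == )<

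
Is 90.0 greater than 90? No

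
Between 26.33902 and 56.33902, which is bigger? 56.33902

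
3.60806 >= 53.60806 False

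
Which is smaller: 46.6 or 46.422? 46.422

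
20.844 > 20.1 True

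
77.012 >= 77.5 False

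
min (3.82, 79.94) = 3.82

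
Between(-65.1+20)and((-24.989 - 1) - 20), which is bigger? (-65.1+20)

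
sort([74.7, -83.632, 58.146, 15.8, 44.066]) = [-83.632, 15.8, 44.066, 58.146, 74.7]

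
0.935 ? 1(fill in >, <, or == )<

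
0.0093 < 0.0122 True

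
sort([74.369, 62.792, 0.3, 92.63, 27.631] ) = [0.3, 27.631, 62.792, 74.369, 92.63]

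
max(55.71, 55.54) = 55.71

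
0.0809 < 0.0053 False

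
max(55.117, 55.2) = 55.2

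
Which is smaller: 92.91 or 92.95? 92.91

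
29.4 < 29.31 False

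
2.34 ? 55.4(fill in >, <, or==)<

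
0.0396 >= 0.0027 True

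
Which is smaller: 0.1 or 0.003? 0.003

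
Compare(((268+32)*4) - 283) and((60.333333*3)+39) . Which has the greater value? (((268+32)*4) - 283)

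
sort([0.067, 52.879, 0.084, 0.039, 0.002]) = [0.002, 0.039, 0.067, 0.084, 52.879]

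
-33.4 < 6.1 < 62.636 True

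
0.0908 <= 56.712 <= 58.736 True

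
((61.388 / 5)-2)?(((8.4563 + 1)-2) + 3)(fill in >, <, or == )<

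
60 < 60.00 False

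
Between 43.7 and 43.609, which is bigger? 43.7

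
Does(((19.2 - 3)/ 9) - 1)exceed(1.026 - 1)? Yes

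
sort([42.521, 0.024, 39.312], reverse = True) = [42.521, 39.312, 0.024]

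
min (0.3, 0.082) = 0.082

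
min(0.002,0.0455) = 0.002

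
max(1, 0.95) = 1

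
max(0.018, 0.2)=0.2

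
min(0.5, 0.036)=0.036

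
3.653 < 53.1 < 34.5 False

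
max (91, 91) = 91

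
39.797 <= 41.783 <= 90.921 True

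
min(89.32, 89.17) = 89.17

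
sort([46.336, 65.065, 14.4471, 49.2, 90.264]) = [14.4471, 46.336, 49.2, 65.065, 90.264]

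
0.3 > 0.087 True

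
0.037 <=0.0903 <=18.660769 True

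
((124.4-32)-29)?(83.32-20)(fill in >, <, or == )>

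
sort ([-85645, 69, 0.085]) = [-85645, 0.085, 69]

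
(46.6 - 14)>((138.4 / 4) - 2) False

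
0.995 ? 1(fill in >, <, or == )<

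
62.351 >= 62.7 False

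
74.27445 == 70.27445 False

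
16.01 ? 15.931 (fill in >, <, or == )>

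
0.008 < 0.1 True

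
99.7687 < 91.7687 False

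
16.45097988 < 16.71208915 True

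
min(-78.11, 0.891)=-78.11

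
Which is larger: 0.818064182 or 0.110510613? 0.818064182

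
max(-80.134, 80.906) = 80.906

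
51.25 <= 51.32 True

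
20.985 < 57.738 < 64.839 True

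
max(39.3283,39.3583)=39.3583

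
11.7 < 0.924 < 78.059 False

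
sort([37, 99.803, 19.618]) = [19.618, 37, 99.803]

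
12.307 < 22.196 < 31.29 True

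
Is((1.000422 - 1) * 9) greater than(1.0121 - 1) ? No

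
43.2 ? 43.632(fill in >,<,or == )<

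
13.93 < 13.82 False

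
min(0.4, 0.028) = 0.028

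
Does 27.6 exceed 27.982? No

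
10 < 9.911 False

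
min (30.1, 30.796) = 30.1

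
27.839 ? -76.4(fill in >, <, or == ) >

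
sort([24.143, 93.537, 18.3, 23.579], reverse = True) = [93.537, 24.143, 23.579, 18.3]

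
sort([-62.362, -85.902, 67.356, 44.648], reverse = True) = [67.356, 44.648, -62.362, -85.902]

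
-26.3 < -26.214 True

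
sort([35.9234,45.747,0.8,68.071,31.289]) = [0.8,31.289,35.9234,45.747,68.071]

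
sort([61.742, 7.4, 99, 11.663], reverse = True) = [99, 61.742, 11.663, 7.4]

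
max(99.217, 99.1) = 99.217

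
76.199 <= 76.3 True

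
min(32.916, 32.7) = 32.7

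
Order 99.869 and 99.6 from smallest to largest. 99.6, 99.869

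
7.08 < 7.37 True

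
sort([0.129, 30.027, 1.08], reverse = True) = [30.027, 1.08, 0.129]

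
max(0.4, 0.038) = 0.4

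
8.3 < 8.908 True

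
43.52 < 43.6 True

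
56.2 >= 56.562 False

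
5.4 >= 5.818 False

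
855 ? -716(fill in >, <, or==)>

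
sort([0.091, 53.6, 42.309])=[0.091, 42.309, 53.6]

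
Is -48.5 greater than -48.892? Yes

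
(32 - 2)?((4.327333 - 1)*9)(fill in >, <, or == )>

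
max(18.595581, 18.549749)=18.595581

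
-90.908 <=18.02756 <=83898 True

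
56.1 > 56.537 False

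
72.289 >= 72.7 False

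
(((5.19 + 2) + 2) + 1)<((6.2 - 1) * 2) True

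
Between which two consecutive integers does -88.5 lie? -89 and -88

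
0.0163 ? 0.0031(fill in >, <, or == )>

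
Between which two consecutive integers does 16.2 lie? 16 and 17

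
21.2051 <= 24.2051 True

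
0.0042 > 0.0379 False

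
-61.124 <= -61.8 False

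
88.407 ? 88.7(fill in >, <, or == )<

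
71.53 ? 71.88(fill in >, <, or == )<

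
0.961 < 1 True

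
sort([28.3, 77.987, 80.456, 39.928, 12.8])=[12.8, 28.3, 39.928, 77.987, 80.456]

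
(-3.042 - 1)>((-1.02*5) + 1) True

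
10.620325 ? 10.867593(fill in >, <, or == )<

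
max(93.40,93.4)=93.4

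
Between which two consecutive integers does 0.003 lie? 0 and 1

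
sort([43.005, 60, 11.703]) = [11.703, 43.005, 60]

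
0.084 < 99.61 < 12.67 False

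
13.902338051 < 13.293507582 False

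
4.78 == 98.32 False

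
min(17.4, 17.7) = 17.4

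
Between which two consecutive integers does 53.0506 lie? 53 and 54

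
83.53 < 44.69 False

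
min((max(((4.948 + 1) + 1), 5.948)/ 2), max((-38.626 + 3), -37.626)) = -35.626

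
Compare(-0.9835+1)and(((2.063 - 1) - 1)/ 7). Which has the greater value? (-0.9835+1)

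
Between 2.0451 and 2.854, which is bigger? 2.854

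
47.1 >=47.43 False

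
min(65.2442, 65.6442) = 65.2442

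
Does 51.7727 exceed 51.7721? Yes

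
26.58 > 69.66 False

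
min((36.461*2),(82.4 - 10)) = 72.4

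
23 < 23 False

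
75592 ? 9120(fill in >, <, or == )>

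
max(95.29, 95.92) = 95.92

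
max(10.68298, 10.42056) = 10.68298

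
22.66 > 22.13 True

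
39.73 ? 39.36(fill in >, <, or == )>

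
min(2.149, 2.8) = 2.149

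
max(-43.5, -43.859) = -43.5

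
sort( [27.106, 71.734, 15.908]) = [15.908, 27.106, 71.734]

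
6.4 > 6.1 True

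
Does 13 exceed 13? No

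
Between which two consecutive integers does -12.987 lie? -13 and -12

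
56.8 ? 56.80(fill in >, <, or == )==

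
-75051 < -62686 True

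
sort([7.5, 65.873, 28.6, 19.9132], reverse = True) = [65.873, 28.6, 19.9132, 7.5]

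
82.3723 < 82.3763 True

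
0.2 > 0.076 True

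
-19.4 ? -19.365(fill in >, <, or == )<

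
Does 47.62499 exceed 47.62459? Yes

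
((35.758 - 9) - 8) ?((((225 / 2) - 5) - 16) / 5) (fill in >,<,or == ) >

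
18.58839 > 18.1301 True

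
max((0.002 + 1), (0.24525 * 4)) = 1.002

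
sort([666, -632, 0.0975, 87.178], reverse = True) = [666, 87.178, 0.0975, -632]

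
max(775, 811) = 811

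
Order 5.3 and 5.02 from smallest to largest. 5.02, 5.3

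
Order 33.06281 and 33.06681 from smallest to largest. 33.06281,33.06681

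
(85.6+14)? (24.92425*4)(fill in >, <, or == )<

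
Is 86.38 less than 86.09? No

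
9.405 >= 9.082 True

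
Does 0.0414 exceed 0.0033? Yes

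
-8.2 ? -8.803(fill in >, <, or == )>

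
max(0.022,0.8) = 0.8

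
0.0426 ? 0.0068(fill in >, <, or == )>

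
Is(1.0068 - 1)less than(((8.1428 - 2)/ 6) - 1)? Yes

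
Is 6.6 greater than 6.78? No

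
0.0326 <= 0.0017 False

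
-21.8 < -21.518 True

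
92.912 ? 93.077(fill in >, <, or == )<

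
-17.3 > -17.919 True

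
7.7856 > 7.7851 True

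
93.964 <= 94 True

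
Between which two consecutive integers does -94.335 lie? -95 and -94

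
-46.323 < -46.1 True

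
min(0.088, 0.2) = 0.088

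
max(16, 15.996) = 16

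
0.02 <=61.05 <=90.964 True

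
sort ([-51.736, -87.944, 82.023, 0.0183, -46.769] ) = [-87.944, -51.736, -46.769, 0.0183, 82.023]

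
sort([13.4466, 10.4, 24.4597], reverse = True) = [24.4597, 13.4466, 10.4]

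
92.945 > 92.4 True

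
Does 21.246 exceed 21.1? Yes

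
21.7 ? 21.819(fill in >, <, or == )<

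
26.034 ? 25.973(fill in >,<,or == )>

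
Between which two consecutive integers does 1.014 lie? 1 and 2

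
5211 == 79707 False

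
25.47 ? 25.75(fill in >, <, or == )<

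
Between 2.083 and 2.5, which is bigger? 2.5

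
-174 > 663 False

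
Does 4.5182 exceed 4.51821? No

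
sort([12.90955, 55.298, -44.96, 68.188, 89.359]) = [-44.96, 12.90955, 55.298, 68.188, 89.359]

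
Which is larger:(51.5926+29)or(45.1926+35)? (51.5926+29)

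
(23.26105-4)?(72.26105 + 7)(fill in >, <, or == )<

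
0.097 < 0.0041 False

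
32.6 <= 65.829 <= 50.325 False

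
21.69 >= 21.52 True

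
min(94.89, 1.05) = 1.05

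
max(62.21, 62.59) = 62.59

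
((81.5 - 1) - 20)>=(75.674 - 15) False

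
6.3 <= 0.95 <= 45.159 False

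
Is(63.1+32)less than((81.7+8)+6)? Yes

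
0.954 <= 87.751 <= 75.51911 False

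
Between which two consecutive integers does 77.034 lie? 77 and 78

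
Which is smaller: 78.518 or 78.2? 78.2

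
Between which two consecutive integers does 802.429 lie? 802 and 803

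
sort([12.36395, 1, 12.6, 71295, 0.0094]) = [0.0094, 1, 12.36395, 12.6, 71295]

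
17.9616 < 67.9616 True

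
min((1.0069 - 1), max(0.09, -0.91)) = 0.0069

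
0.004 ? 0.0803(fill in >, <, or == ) <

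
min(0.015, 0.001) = 0.001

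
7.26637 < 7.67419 True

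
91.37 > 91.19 True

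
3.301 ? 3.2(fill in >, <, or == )>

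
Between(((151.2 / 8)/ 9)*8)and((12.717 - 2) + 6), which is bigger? (((151.2 / 8)/ 9)*8)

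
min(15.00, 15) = 15.00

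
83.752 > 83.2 True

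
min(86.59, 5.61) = 5.61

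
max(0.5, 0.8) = 0.8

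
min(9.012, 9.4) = 9.012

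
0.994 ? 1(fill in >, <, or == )<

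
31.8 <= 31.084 False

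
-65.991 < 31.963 True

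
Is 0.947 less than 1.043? Yes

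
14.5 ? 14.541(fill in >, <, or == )<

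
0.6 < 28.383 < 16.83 False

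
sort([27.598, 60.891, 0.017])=[0.017, 27.598, 60.891]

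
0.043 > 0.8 False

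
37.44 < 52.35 True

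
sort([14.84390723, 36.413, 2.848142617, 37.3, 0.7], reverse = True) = [37.3, 36.413, 14.84390723, 2.848142617, 0.7]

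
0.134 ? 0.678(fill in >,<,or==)<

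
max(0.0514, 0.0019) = 0.0514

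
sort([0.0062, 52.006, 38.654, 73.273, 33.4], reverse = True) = [73.273, 52.006, 38.654, 33.4, 0.0062]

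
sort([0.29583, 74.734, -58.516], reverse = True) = [74.734, 0.29583, -58.516]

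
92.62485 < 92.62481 False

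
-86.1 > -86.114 True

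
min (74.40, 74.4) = 74.40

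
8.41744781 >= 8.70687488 False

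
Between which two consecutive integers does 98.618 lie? 98 and 99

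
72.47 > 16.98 True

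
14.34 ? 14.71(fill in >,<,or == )<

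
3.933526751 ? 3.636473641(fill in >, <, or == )>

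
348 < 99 False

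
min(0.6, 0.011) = 0.011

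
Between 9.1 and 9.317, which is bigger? 9.317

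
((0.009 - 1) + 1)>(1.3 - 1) False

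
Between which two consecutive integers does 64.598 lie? 64 and 65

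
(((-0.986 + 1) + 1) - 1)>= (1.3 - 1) False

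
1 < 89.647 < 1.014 False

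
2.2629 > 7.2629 False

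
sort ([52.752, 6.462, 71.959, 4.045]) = [4.045, 6.462, 52.752, 71.959]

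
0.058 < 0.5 True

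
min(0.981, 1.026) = 0.981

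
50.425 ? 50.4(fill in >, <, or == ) >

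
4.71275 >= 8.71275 False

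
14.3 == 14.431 False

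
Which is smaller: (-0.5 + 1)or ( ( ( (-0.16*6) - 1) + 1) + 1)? ( ( ( (-0.16*6) - 1) + 1) + 1)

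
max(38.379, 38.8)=38.8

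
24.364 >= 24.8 False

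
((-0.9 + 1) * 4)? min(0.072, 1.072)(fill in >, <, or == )>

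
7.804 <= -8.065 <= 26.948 False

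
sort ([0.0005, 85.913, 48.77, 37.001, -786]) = [-786, 0.0005, 37.001, 48.77, 85.913]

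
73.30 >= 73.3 True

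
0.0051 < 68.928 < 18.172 False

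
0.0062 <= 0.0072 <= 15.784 True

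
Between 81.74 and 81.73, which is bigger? 81.74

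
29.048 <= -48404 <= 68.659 False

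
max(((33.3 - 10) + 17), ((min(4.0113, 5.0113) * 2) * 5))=40.3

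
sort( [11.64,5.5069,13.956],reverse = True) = [13.956,11.64,5.5069]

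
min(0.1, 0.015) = 0.015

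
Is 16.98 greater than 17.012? No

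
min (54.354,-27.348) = -27.348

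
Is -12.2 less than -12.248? No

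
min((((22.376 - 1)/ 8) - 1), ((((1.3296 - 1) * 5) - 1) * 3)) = 1.672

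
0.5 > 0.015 True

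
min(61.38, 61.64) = 61.38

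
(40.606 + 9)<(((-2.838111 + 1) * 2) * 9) False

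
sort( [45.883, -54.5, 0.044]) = [-54.5, 0.044, 45.883]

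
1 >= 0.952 True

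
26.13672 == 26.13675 False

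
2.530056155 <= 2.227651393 False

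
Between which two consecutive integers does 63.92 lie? 63 and 64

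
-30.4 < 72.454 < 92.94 True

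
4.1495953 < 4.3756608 True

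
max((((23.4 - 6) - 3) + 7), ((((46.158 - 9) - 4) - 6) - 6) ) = 21.4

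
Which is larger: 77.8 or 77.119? 77.8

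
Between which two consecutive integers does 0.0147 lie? 0 and 1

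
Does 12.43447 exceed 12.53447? No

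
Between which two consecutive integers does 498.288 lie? 498 and 499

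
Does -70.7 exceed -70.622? No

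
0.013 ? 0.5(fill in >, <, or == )<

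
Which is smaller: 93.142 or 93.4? 93.142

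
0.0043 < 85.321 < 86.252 True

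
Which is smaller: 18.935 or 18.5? 18.5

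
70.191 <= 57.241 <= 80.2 False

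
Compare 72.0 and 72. They are equal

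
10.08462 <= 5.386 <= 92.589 False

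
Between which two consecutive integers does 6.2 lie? 6 and 7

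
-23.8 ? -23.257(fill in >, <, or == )<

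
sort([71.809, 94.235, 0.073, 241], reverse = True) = [241, 94.235, 71.809, 0.073]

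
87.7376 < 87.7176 False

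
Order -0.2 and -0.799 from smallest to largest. -0.799, -0.2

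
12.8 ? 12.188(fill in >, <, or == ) >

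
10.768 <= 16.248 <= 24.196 True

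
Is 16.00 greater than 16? No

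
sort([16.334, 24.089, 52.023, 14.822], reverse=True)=[52.023, 24.089, 16.334, 14.822]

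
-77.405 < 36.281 True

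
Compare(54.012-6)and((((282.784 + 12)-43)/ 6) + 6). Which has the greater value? (54.012-6)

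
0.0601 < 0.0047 False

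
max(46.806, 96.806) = 96.806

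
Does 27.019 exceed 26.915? Yes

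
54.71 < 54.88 True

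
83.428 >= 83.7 False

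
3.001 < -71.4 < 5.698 False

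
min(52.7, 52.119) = 52.119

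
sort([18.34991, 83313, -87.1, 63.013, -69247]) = [-69247, -87.1, 18.34991, 63.013, 83313]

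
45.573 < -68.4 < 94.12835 False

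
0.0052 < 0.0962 True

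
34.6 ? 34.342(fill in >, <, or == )>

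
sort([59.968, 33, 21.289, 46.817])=[21.289, 33, 46.817, 59.968]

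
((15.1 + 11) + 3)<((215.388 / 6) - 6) True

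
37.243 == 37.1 False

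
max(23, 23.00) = 23.00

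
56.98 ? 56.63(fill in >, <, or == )>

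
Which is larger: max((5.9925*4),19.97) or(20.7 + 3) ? max((5.9925*4),19.97)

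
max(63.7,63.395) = 63.7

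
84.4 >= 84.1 True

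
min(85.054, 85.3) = 85.054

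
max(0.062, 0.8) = 0.8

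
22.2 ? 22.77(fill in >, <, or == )<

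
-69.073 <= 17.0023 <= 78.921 True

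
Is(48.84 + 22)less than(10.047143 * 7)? No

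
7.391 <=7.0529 False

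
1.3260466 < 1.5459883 True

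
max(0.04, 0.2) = 0.2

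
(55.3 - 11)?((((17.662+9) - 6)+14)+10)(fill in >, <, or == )<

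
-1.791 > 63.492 False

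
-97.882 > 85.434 False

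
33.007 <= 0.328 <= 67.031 False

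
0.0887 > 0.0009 True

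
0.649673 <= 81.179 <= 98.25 True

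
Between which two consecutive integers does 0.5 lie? 0 and 1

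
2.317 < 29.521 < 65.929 True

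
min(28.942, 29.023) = 28.942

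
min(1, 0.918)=0.918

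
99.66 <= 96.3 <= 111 False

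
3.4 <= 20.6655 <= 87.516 True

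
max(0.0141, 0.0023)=0.0141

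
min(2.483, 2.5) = 2.483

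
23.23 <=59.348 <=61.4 True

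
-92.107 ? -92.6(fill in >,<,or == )>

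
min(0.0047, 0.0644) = 0.0047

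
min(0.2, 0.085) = 0.085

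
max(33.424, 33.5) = 33.5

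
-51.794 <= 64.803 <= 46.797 False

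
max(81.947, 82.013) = 82.013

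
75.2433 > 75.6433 False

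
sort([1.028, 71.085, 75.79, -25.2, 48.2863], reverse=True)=[75.79, 71.085, 48.2863, 1.028, -25.2]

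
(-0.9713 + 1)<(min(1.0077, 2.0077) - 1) False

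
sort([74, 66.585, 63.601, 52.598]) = [52.598, 63.601, 66.585, 74]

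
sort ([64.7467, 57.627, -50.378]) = [-50.378, 57.627, 64.7467]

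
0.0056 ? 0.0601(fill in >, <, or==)<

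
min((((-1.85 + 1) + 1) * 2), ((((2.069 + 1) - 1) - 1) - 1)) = 0.069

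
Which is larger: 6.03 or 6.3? 6.3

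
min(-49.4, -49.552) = -49.552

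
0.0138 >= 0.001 True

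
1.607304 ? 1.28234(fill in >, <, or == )>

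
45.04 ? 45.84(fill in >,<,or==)<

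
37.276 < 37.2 False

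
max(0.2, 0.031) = 0.2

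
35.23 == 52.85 False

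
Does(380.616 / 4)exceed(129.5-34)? No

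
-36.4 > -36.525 True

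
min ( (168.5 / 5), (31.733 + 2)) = 33.7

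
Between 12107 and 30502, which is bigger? 30502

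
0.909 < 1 True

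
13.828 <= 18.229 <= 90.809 True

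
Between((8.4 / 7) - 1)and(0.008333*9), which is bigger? ((8.4 / 7) - 1)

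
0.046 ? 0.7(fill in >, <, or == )<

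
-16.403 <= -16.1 True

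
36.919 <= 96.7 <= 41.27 False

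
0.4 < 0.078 False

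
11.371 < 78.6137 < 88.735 True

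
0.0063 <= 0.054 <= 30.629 True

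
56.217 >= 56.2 True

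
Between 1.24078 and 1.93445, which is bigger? 1.93445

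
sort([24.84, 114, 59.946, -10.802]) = [-10.802, 24.84, 59.946, 114]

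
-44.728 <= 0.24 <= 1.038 True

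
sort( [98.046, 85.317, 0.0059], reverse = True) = [98.046, 85.317, 0.0059]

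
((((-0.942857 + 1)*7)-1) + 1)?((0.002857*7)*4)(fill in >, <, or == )>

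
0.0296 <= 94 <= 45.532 False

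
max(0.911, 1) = 1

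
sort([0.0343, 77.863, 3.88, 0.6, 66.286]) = [0.0343, 0.6, 3.88, 66.286, 77.863]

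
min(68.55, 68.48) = 68.48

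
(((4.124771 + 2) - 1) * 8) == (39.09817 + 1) False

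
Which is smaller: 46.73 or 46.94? 46.73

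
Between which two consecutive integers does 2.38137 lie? 2 and 3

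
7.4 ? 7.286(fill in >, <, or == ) >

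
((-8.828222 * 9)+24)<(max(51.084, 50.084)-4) True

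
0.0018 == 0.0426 False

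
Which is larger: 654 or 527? 654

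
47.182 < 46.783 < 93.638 False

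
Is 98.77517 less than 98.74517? No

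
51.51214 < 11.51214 False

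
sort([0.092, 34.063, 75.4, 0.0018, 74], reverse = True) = [75.4, 74, 34.063, 0.092, 0.0018]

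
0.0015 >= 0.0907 False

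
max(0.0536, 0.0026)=0.0536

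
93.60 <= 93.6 True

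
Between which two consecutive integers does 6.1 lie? 6 and 7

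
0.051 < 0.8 True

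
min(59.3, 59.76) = 59.3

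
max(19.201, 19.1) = 19.201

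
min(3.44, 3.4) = 3.4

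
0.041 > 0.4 False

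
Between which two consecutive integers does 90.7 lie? 90 and 91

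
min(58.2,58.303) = 58.2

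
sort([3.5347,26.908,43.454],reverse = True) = [43.454,26.908,3.5347]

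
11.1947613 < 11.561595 True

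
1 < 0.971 False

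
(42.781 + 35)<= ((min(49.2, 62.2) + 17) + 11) False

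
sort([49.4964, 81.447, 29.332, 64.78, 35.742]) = [29.332, 35.742, 49.4964, 64.78, 81.447]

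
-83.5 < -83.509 False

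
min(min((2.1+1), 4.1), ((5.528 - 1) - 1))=3.1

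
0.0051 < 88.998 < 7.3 False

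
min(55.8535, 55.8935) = 55.8535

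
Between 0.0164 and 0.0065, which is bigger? 0.0164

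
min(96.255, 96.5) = 96.255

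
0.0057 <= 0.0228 True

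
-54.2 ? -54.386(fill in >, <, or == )>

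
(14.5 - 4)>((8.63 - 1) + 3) False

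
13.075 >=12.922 True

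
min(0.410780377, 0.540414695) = 0.410780377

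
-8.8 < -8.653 True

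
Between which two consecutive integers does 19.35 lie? 19 and 20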